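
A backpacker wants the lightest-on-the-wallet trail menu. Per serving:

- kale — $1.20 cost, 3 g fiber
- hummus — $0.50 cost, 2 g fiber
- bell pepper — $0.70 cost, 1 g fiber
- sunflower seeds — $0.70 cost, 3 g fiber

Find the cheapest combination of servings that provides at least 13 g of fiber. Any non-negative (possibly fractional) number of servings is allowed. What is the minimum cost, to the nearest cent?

$3.03

Cost per g of fiber: sunflower seeds $0.2333, hummus $0.2500, kale $0.4000, bell pepper $0.7000.
With no serving limits, use only sunflower seeds: 13 g / 3 g = 4.333 servings × $0.70 = $3.03.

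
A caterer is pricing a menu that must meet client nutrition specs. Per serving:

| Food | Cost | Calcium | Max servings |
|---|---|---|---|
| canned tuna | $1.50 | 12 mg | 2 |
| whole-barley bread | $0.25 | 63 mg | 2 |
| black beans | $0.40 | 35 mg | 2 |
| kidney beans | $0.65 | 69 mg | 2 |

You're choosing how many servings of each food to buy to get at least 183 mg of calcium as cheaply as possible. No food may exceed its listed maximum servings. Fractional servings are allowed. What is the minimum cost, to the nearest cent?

$1.04

Cost per mg of calcium: whole-barley bread $0.0040, kidney beans $0.0094, black beans $0.0114, canned tuna $0.1250.
Take 2 servings of whole-barley bread: +126.0 mg calcium for $0.50 (total $0.50, still need 57.0 mg).
Take 0.8261 servings of kidney beans: +57.0 mg calcium for $0.54 (total $1.04, still need 0.0 mg).
Greedy by cheapest-per-mg is optimal for a single linear constraint, so the minimum cost is $1.04.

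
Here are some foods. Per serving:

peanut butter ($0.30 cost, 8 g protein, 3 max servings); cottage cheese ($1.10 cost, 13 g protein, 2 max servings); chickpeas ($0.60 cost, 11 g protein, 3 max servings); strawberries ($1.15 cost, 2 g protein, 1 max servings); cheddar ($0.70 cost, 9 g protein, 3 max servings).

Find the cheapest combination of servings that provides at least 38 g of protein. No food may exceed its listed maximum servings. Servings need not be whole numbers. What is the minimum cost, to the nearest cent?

$1.66

Cost per g of protein: peanut butter $0.0375, chickpeas $0.0545, cheddar $0.0778, cottage cheese $0.0846, strawberries $0.5750.
Take 3 servings of peanut butter: +24.0 g protein for $0.90 (total $0.90, still need 14.0 g).
Take 1.273 servings of chickpeas: +14.0 g protein for $0.76 (total $1.66, still need 0.0 g).
Filling from the cheapest source first is optimal under one linear minimum: $1.66.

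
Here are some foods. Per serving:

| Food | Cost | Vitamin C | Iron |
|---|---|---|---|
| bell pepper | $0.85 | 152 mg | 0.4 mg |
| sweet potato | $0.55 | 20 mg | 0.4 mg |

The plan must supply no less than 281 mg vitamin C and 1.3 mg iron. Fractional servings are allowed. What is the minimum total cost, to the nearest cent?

$2.28

A basic optimal solution has at most two foods positive. Try each food alone and each pair with both targets met exactly.
bell pepper only: max(281/152, 1.3/0.4) = 3.25 servings → $2.76.
sweet potato only: max(281/20, 1.3/0.4) = 14.05 servings → $7.73.
bell pepper + sweet potato with both tight: 1.636 servings and 1.614 servings → $2.28.
Cheapest feasible corner: $2.28.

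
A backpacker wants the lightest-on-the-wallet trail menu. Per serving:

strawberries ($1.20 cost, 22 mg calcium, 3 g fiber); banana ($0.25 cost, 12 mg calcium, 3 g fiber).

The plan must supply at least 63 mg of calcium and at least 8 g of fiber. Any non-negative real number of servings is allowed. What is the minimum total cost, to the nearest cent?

$1.31

At the optimum either one food covers both requirements or two foods hit both targets exactly; no other combination can be cheaper.
strawberries only: max(63/22, 8/3) = 2.864 servings → $3.44.
banana only: max(63/12, 8/3) = 5.25 servings → $1.31.
strawberries + banana with both targets exact would need a negative amount; discard.
Cheapest feasible corner: $1.31.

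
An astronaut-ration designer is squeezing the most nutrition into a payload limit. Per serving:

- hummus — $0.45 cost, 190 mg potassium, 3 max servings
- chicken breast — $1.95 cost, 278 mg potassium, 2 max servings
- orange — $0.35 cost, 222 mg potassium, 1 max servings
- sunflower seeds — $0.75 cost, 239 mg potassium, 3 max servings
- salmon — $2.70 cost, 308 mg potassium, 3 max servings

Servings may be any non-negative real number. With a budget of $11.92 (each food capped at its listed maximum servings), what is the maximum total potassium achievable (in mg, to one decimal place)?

Potassium per dollar: orange 634.3, hummus 422.2, sunflower seeds 318.7, chicken breast 142.6, salmon 114.1.
Take 1 serving of orange: spends $0.35, +222.0 mg potassium (running total 222.0 mg).
Take 3 servings of hummus: spends $1.35, +570.0 mg potassium (running total 792.0 mg).
Take 3 servings of sunflower seeds: spends $2.25, +717.0 mg potassium (running total 1509.0 mg).
Take 2 servings of chicken breast: spends $3.90, +556.0 mg potassium (running total 2065.0 mg).
Take 1.507 servings of salmon: spends $4.07, +464.3 mg potassium (running total 2529.3 mg).
Greedy by best ratio exhausts the cost allowance optimally: 2529.3 mg.

2529.3 mg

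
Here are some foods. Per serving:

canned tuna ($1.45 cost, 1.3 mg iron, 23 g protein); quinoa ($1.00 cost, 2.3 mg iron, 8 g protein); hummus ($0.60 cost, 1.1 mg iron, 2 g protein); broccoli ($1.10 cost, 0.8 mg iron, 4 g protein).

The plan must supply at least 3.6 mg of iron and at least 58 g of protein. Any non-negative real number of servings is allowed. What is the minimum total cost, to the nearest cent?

$3.74

The cheapest plan sits at a corner of the feasible region — with two constraints it uses at most two foods.
canned tuna only: max(3.6/1.3, 58/23) = 2.769 servings → $4.02.
quinoa only: max(3.6/2.3, 58/8) = 7.25 servings → $7.25.
hummus only: max(3.6/1.1, 58/2) = 29 servings → $17.40.
broccoli only: max(3.6/0.8, 58/4) = 14.5 servings → $15.95.
canned tuna + quinoa with both tight: 2.461 servings and 0.1741 servings → $3.74.
canned tuna + hummus with both tight: 2.493 servings and 0.326 servings → $3.81.
canned tuna + broccoli with both tight: 2.424 servings and 0.5606 servings → $4.13.
quinoa + hummus with both targets exact would need a negative amount; discard.
quinoa + broccoli: intersection lies outside the first quadrant.
hummus + broccoli: the both-tight solution has a negative serving — not a feasible corner.
The minimum over all feasible corners is $3.74.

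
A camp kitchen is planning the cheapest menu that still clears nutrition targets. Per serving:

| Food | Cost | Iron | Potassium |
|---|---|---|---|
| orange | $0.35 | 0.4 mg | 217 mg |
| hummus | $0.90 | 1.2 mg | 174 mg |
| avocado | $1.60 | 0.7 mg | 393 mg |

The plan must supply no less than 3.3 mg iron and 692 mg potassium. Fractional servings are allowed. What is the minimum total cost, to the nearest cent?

Compare the cost at each extreme point of the feasible region.
orange only: max(3.3/0.4, 692/217) = 8.25 servings → $2.89.
hummus only: max(3.3/1.2, 692/174) = 3.977 servings → $3.58.
avocado only: max(3.3/0.7, 692/393) = 4.714 servings → $7.54.
orange + hummus with both tight: 1.343 servings and 2.302 servings → $2.54.
orange + avocado with both targets exact would need a negative amount; discard.
hummus + avocado with both tight: 2.323 servings and 0.7324 servings → $3.26.
So the least-cost plan costs $2.54.

$2.54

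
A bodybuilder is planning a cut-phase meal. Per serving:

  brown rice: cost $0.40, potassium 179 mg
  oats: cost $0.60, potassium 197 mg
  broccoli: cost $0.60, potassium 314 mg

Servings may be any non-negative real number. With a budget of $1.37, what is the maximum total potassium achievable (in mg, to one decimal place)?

Potassium per dollar: broccoli 523.3, brown rice 447.5, oats 328.3.
With no serving limits, spend the whole cost allowance on broccoli: $1.37 / $0.60 × 314 mg = 717.0 mg.

717.0 mg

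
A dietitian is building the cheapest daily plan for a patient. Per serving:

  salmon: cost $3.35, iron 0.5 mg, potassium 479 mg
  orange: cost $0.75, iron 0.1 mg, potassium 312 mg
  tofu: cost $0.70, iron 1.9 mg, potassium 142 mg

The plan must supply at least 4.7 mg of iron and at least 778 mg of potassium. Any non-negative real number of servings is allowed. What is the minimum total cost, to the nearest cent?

salmon only: max(4.7/0.5, 778/479) = 9.4 servings → $31.49.
orange only: max(4.7/0.1, 778/312) = 47 servings → $35.25.
tofu only: max(4.7/1.9, 778/142) = 5.479 servings → $3.84.
salmon + orange: intersection lies outside the first quadrant.
salmon + tofu with both tight: 0.9663 servings and 2.219 servings → $4.79.
orange + tofu with both tight: 1.401 servings and 2.4 servings → $2.73.
The minimum over all feasible corners is $2.73.

$2.73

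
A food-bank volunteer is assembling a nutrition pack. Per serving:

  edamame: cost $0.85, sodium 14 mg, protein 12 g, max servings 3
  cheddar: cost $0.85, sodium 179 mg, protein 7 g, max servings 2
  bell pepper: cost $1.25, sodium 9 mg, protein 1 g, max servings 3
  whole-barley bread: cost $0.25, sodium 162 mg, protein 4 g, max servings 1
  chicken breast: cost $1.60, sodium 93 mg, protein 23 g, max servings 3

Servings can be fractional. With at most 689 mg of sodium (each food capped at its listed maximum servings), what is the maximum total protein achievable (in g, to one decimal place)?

Protein per mg sodium: edamame 0.8571, chicken breast 0.2473, bell pepper 0.1111, cheddar 0.03911, whole-barley bread 0.02469.
Take 3 servings of edamame: uses 42 mg sodium, +36.0 g protein (running total 36.0 g).
Take 3 servings of chicken breast: uses 279 mg sodium, +69.0 g protein (running total 105.0 g).
Take 3 servings of bell pepper: uses 27 mg sodium, +3.0 g protein (running total 108.0 g).
Take 1.905 servings of cheddar: uses 341 mg sodium, +13.3 g protein (running total 121.3 g).
Greedy by best ratio exhausts the sodium allowance optimally: 121.3 g.

121.3 g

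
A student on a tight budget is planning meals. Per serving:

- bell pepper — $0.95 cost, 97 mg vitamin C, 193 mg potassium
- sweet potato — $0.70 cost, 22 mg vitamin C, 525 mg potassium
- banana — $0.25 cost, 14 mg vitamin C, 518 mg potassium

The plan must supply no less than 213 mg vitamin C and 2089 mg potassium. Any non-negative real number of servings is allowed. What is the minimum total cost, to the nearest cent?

At the optimum either one food covers both requirements or two foods hit both targets exactly; no other combination can be cheaper.
bell pepper only: max(213/97, 2089/193) = 10.82 servings → $10.28.
sweet potato only: max(213/22, 2089/525) = 9.682 servings → $6.78.
banana only: max(213/14, 2089/518) = 15.21 servings → $3.80.
bell pepper + sweet potato with both tight: 1.411 servings and 3.46 servings → $3.76.
bell pepper + banana with both tight: 1.706 servings and 3.397 servings → $2.47.
sweet potato + banana with both targets exact would need a negative amount; discard.
So the least-cost plan costs $2.47.

$2.47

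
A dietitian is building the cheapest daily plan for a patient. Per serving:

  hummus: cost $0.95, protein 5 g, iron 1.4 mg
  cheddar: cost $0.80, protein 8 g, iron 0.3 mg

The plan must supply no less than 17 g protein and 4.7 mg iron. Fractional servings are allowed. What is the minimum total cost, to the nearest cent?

$3.21

The cheapest plan sits at a corner of the feasible region — with two constraints it uses at most two foods.
hummus only: max(17/5, 4.7/1.4) = 3.4 servings → $3.23.
cheddar only: max(17/8, 4.7/0.3) = 15.67 servings → $12.53.
hummus + cheddar with both tight: 3.351 servings and 0.03093 servings → $3.21.
So the least-cost plan costs $3.21.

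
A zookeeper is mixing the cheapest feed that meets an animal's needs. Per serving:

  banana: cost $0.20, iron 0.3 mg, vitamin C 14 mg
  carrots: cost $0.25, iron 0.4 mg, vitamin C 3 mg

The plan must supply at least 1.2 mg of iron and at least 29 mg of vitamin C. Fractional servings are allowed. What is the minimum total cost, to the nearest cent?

$0.77

Check every corner: each single food scaled to meet both minima, and each pair solved so both constraints bind.
banana only: max(1.2/0.3, 29/14) = 4 servings → $0.80.
carrots only: max(1.2/0.4, 29/3) = 9.667 servings → $2.42.
banana + carrots with both tight: 1.702 servings and 1.723 servings → $0.77.
Cheapest feasible corner: $0.77.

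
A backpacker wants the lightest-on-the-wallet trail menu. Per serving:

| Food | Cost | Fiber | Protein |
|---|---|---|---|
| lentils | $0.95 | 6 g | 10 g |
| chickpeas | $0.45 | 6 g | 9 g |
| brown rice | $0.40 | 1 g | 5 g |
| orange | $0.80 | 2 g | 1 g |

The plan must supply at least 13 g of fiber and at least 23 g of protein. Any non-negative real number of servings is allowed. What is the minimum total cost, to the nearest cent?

For a min-cost LP with two ≥-constraints, a basic feasible solution has at most two positive variables.
lentils only: max(13/6, 23/10) = 2.3 servings → $2.19.
chickpeas only: max(13/6, 23/9) = 2.556 servings → $1.15.
brown rice only: max(13/1, 23/5) = 13 servings → $5.20.
orange only: max(13/2, 23/1) = 23 servings → $18.40.
lentils + chickpeas with both targets exact would need a negative amount; discard.
lentils + brown rice with both tight: 2.1 servings and 0.4 servings → $2.15.
lentils + orange with both targets exact would need a negative amount; discard.
chickpeas + brown rice with both tight: 2 servings and 1 serving → $1.30.
chickpeas + orange: intersection lies outside the first quadrant.
brown rice + orange with both tight: 3.667 servings and 4.667 servings → $5.20.
Cheapest feasible corner: $1.15.

$1.15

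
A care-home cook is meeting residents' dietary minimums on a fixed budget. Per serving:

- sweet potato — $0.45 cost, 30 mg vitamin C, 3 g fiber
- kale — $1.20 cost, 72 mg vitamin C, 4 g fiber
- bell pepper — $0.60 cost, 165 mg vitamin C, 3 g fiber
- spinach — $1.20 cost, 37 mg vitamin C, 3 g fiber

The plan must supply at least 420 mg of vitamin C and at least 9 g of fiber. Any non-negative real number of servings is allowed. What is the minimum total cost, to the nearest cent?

An LP optimum is at a vertex; with two nutrient constraints at most two foods are used. Check each candidate.
sweet potato only: max(420/30, 9/3) = 14 servings → $6.30.
kale only: max(420/72, 9/4) = 5.833 servings → $7.00.
bell pepper only: max(420/165, 9/3) = 3 servings → $1.80.
spinach only: max(420/37, 9/3) = 11.35 servings → $13.62.
sweet potato + kale: intersection lies outside the first quadrant.
sweet potato + bell pepper with both tight: 0.5556 servings and 2.444 servings → $1.72.
sweet potato + spinach with both targets exact would need a negative amount; discard.
kale + bell pepper with both tight: 0.5068 servings and 2.324 servings → $2.00.
kale + spinach: intersection lies outside the first quadrant.
bell pepper + spinach with both tight: 2.414 servings and 0.5859 servings → $2.15.
So the least-cost plan costs $1.72.

$1.72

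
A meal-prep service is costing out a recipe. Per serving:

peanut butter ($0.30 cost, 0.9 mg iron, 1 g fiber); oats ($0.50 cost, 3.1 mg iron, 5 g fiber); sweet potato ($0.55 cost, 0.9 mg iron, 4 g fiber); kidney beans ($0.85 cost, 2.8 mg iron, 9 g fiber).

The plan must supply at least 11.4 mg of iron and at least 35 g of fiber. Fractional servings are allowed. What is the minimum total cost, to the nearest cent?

$3.31

Compare the cost at each extreme point of the feasible region.
peanut butter only: max(11.4/0.9, 35/1) = 35 servings → $10.50.
oats only: max(11.4/3.1, 35/5) = 7 servings → $3.50.
sweet potato only: max(11.4/0.9, 35/4) = 12.67 servings → $6.97.
kidney beans only: max(11.4/2.8, 35/9) = 4.071 servings → $3.46.
peanut butter + oats: intersection lies outside the first quadrant.
peanut butter + sweet potato with both tight: 5.222 servings and 7.444 servings → $5.66.
peanut butter + kidney beans with both tight: 0.8679 servings and 3.792 servings → $3.48.
oats + sweet potato with both tight: 1.785 servings and 6.519 servings → $4.48.
oats + kidney beans with both tight: 0.3309 servings and 3.705 servings → $3.31.
sweet potato + kidney beans with both targets exact would need a negative amount; discard.
Cheapest feasible corner: $3.31.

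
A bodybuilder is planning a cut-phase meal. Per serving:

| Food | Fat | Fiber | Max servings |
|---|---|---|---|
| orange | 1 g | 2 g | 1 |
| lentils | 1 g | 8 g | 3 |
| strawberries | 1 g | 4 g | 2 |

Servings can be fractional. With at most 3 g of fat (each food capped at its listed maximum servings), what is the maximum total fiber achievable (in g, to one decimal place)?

24.0 g

Fiber per g fat: lentils 8, strawberries 4, orange 2.
Take 3 servings of lentils: uses 3 g fat, +24.0 g fiber (running total 24.0 g).
Greedy by best ratio exhausts the fat allowance optimally: 24.0 g.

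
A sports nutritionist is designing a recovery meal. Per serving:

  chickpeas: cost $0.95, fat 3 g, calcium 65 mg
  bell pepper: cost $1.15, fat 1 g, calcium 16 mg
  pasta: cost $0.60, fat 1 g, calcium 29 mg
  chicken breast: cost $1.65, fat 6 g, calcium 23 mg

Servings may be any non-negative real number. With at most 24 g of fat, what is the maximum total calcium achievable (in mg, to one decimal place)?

Calcium per g fat: pasta 29, chickpeas 21.67, bell pepper 16, chicken breast 3.833.
With no serving limits, spend the whole fat allowance on pasta: 24 g / 1 g × 29 mg = 696.0 mg.

696.0 mg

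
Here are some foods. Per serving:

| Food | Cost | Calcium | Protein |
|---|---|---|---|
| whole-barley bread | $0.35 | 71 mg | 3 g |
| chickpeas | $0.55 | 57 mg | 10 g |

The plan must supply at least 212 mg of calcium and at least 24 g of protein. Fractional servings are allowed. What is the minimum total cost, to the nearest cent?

Compare the cost at each extreme point of the feasible region.
whole-barley bread only: max(212/71, 24/3) = 8 servings → $2.80.
chickpeas only: max(212/57, 24/10) = 3.719 servings → $2.05.
whole-barley bread + chickpeas with both tight: 1.395 servings and 1.981 servings → $1.58.
Cheapest feasible corner: $1.58.

$1.58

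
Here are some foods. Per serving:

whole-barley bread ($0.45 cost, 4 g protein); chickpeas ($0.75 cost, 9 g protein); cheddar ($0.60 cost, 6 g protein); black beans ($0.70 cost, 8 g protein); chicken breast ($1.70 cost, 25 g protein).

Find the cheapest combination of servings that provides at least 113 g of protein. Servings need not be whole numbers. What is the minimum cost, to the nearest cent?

Cost per g of protein: chicken breast $0.0680, chickpeas $0.0833, black beans $0.0875, cheddar $0.1000, whole-barley bread $0.1125.
With no serving limits, use only chicken breast: 113 g / 25 g = 4.52 servings × $1.70 = $7.68.

$7.68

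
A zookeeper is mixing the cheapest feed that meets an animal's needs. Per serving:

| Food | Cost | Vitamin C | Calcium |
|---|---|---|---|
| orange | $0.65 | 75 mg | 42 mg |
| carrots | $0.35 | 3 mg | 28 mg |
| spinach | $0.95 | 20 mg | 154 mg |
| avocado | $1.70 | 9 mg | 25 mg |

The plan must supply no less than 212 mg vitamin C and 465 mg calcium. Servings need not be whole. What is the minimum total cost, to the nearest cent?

$3.72

An LP optimum is at a vertex; with two nutrient constraints at most two foods are used. Check each candidate.
orange only: max(212/75, 465/42) = 11.07 servings → $7.20.
carrots only: max(212/3, 465/28) = 70.67 servings → $24.73.
spinach only: max(212/20, 465/154) = 10.6 servings → $10.07.
avocado only: max(212/9, 465/25) = 23.56 servings → $40.04.
orange + carrots with both tight: 2.3 servings and 13.16 servings → $6.10.
orange + spinach with both tight: 2.18 servings and 2.425 servings → $3.72.
orange + avocado with both tight: 0.7448 servings and 17.35 servings → $29.98.
carrots + spinach: the both-tight solution has a negative serving — not a feasible corner.
carrots + avocado with both targets exact would need a negative amount; discard.
spinach + avocado with both targets exact would need a negative amount; discard.
Cheapest feasible corner: $3.72.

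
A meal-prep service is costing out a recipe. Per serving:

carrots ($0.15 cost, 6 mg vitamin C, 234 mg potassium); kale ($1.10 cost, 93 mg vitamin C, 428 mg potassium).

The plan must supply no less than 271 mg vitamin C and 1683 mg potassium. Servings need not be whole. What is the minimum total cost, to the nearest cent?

$3.37

The cheapest plan sits at a corner of the feasible region — with two constraints it uses at most two foods.
carrots only: max(271/6, 1683/234) = 45.17 servings → $6.78.
kale only: max(271/93, 1683/428) = 3.932 servings → $4.33.
carrots + kale with both tight: 2.112 servings and 2.778 servings → $3.37.
Cheapest feasible corner: $3.37.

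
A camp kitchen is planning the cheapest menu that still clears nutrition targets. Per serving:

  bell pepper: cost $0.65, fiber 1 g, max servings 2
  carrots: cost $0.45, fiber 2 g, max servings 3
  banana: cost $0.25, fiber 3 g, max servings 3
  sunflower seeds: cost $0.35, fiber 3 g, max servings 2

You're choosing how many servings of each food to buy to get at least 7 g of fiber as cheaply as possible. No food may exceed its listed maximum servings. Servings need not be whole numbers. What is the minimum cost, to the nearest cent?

$0.58

Cost per g of fiber: banana $0.0833, sunflower seeds $0.1167, carrots $0.2250, bell pepper $0.6500.
Take 2.333 servings of banana: +7.0 g fiber for $0.58 (total $0.58, still need 0.0 g).
Greedy by cheapest-per-g is optimal for a single linear constraint, so the minimum cost is $0.58.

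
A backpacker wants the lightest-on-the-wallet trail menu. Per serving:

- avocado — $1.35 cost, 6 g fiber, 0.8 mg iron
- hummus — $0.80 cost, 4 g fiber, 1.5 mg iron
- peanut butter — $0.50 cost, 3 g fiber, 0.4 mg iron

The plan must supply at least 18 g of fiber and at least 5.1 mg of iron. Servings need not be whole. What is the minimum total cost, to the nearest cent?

An LP optimum is at a vertex; with two nutrient constraints at most two foods are used. Check each candidate.
avocado only: max(18/6, 5.1/0.8) = 6.375 servings → $8.61.
hummus only: max(18/4, 5.1/1.5) = 4.5 servings → $3.60.
peanut butter only: max(18/3, 5.1/0.4) = 12.75 servings → $6.38.
avocado + hummus with both tight: 1.138 servings and 2.793 servings → $3.77.
avocado + peanut butter (both tight): parallel constraints — no distinct corner.
hummus + peanut butter with both tight: 2.793 servings and 2.276 servings → $3.37.
Cheapest feasible corner: $3.37.

$3.37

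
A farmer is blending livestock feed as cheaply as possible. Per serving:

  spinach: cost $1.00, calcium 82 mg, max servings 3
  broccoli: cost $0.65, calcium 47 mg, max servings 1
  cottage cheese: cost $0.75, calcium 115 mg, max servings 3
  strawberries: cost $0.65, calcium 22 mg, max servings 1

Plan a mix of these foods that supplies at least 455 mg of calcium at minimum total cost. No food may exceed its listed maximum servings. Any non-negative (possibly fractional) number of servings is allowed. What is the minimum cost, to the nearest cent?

$3.59

Cost per mg of calcium: cottage cheese $0.0065, spinach $0.0122, broccoli $0.0138, strawberries $0.0295.
Take 3 servings of cottage cheese: +345.0 mg calcium for $2.25 (total $2.25, still need 110.0 mg).
Take 1.341 servings of spinach: +110.0 mg calcium for $1.34 (total $3.59, still need 0.0 mg).
Filling from the cheapest source first is optimal under one linear minimum: $3.59.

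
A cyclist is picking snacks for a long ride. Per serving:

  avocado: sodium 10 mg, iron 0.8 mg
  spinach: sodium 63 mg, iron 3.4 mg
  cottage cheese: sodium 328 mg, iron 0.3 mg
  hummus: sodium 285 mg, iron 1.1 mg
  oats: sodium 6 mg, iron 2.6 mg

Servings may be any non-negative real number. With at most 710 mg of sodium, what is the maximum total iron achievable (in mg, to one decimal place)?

307.7 mg

Iron per mg sodium: oats 0.4333, avocado 0.08, spinach 0.05397, hummus 0.00386, cottage cheese 0.0009146.
With no serving limits, spend the whole sodium allowance on oats: 710 mg / 6 mg × 2.6 mg = 307.7 mg.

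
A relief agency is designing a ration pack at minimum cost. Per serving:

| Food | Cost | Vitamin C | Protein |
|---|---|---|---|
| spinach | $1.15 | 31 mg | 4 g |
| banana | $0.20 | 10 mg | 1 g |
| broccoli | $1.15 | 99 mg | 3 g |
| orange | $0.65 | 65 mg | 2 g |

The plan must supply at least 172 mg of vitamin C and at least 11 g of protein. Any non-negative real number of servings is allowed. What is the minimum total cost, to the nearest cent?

The cheapest plan sits at a corner of the feasible region — with two constraints it uses at most two foods.
spinach only: max(172/31, 11/4) = 5.548 servings → $6.38.
banana only: max(172/10, 11/1) = 17.2 servings → $3.44.
broccoli only: max(172/99, 11/3) = 3.667 servings → $4.22.
orange only: max(172/65, 11/2) = 5.5 servings → $3.58.
spinach + banana with both targets exact would need a negative amount; discard.
spinach + broccoli with both tight: 1.891 servings and 1.145 servings → $3.49.
spinach + orange with both tight: 1.874 servings and 1.753 servings → $3.29.
banana + broccoli with both tight: 8.304 servings and 0.8986 servings → $2.69.
banana + orange with both tight: 8.244 servings and 1.378 servings → $2.54.
broccoli + orange: intersection lies outside the first quadrant.
Cheapest feasible corner: $2.54.

$2.54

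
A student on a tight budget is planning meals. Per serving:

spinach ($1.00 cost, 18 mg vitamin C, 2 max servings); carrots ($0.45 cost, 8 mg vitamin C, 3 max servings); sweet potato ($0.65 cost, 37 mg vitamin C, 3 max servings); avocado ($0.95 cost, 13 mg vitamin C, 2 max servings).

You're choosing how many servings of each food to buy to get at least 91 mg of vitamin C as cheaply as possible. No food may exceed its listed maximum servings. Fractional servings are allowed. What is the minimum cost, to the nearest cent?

Cost per mg of vitamin C: sweet potato $0.0176, spinach $0.0556, carrots $0.0563, avocado $0.0731.
Take 2.459 servings of sweet potato: +91.0 mg vitamin C for $1.60 (total $1.60, still need 0.0 mg).
Filling from the cheapest source first is optimal under one linear minimum: $1.60.

$1.60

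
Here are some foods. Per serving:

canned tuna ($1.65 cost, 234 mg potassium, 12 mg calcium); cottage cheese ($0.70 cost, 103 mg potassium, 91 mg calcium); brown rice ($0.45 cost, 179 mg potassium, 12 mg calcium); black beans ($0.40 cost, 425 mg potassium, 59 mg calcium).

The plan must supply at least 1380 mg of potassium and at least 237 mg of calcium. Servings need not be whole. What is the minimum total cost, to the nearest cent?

$1.61

A basic optimal solution has at most two foods positive. Try each food alone and each pair with both targets met exactly.
canned tuna only: max(1380/234, 237/12) = 19.75 servings → $32.59.
cottage cheese only: max(1380/103, 237/91) = 13.4 servings → $9.38.
brown rice only: max(1380/179, 237/12) = 19.75 servings → $8.89.
black beans only: max(1380/425, 237/59) = 4.017 servings → $1.61.
canned tuna + cottage cheese with both tight: 5.044 servings and 1.939 servings → $9.68.
canned tuna + brown rice: intersection lies outside the first quadrant.
canned tuna + black beans: the both-tight solution has a negative serving — not a feasible corner.
cottage cheese + brown rice with both tight: 1.718 servings and 6.721 servings → $4.23.
cottage cheese + black beans with both tight: 0.5922 servings and 3.104 servings → $1.66.
brown rice + black beans with both targets exact would need a negative amount; discard.
The minimum over all feasible corners is $1.61.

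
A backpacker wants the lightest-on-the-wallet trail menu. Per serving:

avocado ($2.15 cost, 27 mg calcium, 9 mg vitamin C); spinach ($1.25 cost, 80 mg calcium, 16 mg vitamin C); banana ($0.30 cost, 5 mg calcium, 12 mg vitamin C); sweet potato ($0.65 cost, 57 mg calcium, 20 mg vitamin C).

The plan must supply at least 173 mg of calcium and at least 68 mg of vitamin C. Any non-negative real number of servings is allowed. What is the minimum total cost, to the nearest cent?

At the optimum either one food covers both requirements or two foods hit both targets exactly; no other combination can be cheaper.
avocado only: max(173/27, 68/9) = 7.556 servings → $16.24.
spinach only: max(173/80, 68/16) = 4.25 servings → $5.31.
banana only: max(173/5, 68/12) = 34.6 servings → $10.38.
sweet potato only: max(173/57, 68/20) = 3.4 servings → $2.21.
avocado + spinach: the both-tight solution has a negative serving — not a feasible corner.
avocado + banana with both tight: 6.222 servings and 1 serving → $13.68.
avocado + sweet potato: intersection lies outside the first quadrant.
spinach + banana with both tight: 1.973 servings and 3.036 servings → $3.38.
spinach + sweet potato: the both-tight solution has a negative serving — not a feasible corner.
banana + sweet potato with both tight: 0.7123 servings and 2.973 servings → $2.15.
The minimum over all feasible corners is $2.15.

$2.15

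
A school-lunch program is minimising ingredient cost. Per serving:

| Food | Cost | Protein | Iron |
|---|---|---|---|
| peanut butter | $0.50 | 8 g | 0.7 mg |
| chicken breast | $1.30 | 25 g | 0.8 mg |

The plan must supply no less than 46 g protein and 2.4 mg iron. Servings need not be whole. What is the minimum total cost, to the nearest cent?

$2.57

Compare the cost at each extreme point of the feasible region.
peanut butter only: max(46/8, 2.4/0.7) = 5.75 servings → $2.88.
chicken breast only: max(46/25, 2.4/0.8) = 3 servings → $3.90.
peanut butter + chicken breast with both tight: 2.09 servings and 1.171 servings → $2.57.
Cheapest feasible corner: $2.57.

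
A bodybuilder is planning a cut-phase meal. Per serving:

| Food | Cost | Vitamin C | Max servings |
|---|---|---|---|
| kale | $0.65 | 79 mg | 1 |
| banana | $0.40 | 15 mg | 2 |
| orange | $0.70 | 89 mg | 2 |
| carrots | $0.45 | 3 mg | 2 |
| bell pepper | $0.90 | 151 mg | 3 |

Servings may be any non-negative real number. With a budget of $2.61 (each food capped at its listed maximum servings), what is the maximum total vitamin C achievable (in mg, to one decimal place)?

437.9 mg

Vitamin C per dollar: bell pepper 167.8, orange 127.1, kale 121.5, banana 37.5, carrots 6.667.
Take 2.9 servings of bell pepper: spends $2.61, +437.9 mg vitamin C (running total 437.9 mg).
Filling greedily by vitamin C-per-dollar is optimal for one linear limit, giving 437.9 mg.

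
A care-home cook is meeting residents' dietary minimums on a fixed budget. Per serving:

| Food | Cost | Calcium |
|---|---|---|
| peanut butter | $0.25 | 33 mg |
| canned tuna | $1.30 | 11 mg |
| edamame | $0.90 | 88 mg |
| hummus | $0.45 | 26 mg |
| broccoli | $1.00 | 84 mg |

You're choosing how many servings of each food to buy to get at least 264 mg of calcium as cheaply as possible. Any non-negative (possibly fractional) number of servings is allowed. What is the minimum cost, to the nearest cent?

$2.00

Cost per mg of calcium: peanut butter $0.0076, edamame $0.0102, broccoli $0.0119, hummus $0.0173, canned tuna $0.1182.
With no serving limits, use only peanut butter: 264 mg / 33 mg = 8 servings × $0.25 = $2.00.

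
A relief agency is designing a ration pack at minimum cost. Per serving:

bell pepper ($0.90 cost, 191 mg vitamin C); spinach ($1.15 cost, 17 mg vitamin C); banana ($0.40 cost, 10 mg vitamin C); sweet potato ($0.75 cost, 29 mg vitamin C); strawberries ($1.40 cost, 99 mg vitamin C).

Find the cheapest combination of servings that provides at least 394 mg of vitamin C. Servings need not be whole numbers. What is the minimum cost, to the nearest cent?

$1.86

Cost per mg of vitamin C: bell pepper $0.0047, strawberries $0.0141, sweet potato $0.0259, banana $0.0400, spinach $0.0676.
With no serving limits, use only bell pepper: 394 mg / 191 mg = 2.063 servings × $0.90 = $1.86.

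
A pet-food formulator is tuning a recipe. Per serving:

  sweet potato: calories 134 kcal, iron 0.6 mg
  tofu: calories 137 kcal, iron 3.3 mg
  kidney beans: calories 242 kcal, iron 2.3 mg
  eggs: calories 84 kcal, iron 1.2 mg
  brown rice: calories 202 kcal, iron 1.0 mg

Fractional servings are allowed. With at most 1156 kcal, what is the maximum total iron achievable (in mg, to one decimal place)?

27.8 mg

Iron per kcal: tofu 0.02409, eggs 0.01429, kidney beans 0.009504, brown rice 0.00495, sweet potato 0.004478.
With no serving limits, spend the whole calories allowance on tofu: 1156 kcal / 137 kcal × 3.3 mg = 27.8 mg.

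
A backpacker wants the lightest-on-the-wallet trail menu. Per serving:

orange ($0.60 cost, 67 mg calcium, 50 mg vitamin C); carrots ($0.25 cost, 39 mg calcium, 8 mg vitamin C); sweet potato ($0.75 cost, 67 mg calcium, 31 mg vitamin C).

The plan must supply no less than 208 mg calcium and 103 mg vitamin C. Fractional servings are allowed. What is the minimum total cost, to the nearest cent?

At the optimum either one food covers both requirements or two foods hit both targets exactly; no other combination can be cheaper.
orange only: max(208/67, 103/50) = 3.104 servings → $1.86.
carrots only: max(208/39, 103/8) = 12.88 servings → $3.22.
sweet potato only: max(208/67, 103/31) = 3.323 servings → $2.49.
orange + carrots with both tight: 1.664 servings and 2.475 servings → $1.62.
orange + sweet potato with both tight: 0.3559 servings and 2.749 servings → $2.27.
carrots + sweet potato: the both-tight solution has a negative serving — not a feasible corner.
The minimum over all feasible corners is $1.62.

$1.62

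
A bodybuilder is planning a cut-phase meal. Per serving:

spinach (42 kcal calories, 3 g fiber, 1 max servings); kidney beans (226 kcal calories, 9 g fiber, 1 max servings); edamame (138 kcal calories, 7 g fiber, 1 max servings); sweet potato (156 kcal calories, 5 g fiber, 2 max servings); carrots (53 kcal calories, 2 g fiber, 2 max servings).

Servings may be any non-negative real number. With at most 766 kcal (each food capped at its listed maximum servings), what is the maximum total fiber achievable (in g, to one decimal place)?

31.1 g

Fiber per kcal: spinach 0.07143, edamame 0.05072, kidney beans 0.03982, carrots 0.03774, sweet potato 0.03205.
Take 1 serving of spinach: uses 42 kcal, +3.0 g fiber (running total 3.0 g).
Take 1 serving of edamame: uses 138 kcal, +7.0 g fiber (running total 10.0 g).
Take 1 serving of kidney beans: uses 226 kcal, +9.0 g fiber (running total 19.0 g).
Take 2 servings of carrots: uses 106 kcal, +4.0 g fiber (running total 23.0 g).
Take 1.628 servings of sweet potato: uses 254 kcal, +8.1 g fiber (running total 31.1 g).
Filling greedily by fiber-per-kcal is optimal for one linear limit, giving 31.1 g.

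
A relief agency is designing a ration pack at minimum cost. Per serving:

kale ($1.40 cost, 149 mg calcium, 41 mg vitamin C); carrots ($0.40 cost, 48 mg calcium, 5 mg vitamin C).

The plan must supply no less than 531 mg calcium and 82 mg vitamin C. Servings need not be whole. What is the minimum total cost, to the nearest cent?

$4.59

A basic optimal solution has at most two foods positive. Try each food alone and each pair with both targets met exactly.
kale only: max(531/149, 82/41) = 3.564 servings → $4.99.
carrots only: max(531/48, 82/5) = 16.4 servings → $6.56.
kale + carrots with both tight: 1.047 servings and 7.811 servings → $4.59.
So the least-cost plan costs $4.59.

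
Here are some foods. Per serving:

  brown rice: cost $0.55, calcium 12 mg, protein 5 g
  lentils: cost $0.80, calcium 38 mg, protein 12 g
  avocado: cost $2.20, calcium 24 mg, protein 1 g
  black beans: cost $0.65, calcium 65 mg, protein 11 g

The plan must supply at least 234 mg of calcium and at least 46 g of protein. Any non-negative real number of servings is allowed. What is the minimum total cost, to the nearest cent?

$2.72

A basic optimal solution has at most two foods positive. Try each food alone and each pair with both targets met exactly.
brown rice only: max(234/12, 46/5) = 19.5 servings → $10.72.
lentils only: max(234/38, 46/12) = 6.158 servings → $4.93.
avocado only: max(234/24, 46/1) = 46 servings → $101.20.
black beans only: max(234/65, 46/11) = 4.182 servings → $2.72.
brown rice + lentils with both targets exact would need a negative amount; discard.
brown rice + avocado with both tight: 8.056 servings and 5.722 servings → $17.02.
brown rice + black beans with both tight: 2.155 servings and 3.202 servings → $3.27.
lentils + avocado with both tight: 3.48 servings and 4.24 servings → $12.11.
lentils + black beans with both tight: 1.149 servings and 2.928 servings → $2.82.
avocado + black beans: the both-tight solution has a negative serving — not a feasible corner.
So the least-cost plan costs $2.72.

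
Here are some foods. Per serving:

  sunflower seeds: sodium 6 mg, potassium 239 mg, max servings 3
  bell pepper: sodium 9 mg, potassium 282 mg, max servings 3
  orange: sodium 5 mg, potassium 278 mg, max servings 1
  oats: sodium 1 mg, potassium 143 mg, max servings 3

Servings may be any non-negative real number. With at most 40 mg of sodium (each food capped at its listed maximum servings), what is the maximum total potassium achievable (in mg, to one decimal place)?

Potassium per mg sodium: oats 143, orange 55.6, sunflower seeds 39.83, bell pepper 31.33.
Take 3 servings of oats: uses 3 mg sodium, +429.0 mg potassium (running total 429.0 mg).
Take 1 serving of orange: uses 5 mg sodium, +278.0 mg potassium (running total 707.0 mg).
Take 3 servings of sunflower seeds: uses 18 mg sodium, +717.0 mg potassium (running total 1424.0 mg).
Take 1.556 servings of bell pepper: uses 14 mg sodium, +438.7 mg potassium (running total 1862.7 mg).
Filling greedily by potassium-per-mg sodium is optimal for one linear limit, giving 1862.7 mg.

1862.7 mg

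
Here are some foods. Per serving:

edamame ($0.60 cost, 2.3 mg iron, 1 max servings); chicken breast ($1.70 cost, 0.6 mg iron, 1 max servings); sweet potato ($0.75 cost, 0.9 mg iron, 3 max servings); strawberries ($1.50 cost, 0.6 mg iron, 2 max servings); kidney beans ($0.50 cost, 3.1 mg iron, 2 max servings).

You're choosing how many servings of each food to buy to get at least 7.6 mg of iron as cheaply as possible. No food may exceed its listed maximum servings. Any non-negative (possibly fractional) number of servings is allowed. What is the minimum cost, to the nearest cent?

Cost per mg of iron: kidney beans $0.1613, edamame $0.2609, sweet potato $0.8333, strawberries $2.5000, chicken breast $2.8333.
Take 2 servings of kidney beans: +6.2 mg iron for $1.00 (total $1.00, still need 1.4 mg).
Take 0.6087 servings of edamame: +1.4 mg iron for $0.37 (total $1.37, still need 0.0 mg).
Filling from the cheapest source first is optimal under one linear minimum: $1.37.

$1.37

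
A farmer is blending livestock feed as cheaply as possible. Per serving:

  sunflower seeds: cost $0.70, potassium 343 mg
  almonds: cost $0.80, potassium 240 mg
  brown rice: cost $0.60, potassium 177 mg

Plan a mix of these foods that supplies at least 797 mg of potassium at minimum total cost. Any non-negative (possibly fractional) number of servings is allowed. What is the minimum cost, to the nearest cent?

Cost per mg of potassium: sunflower seeds $0.0020, almonds $0.0033, brown rice $0.0034.
With no serving limits, use only sunflower seeds: 797 mg / 343 mg = 2.324 servings × $0.70 = $1.63.

$1.63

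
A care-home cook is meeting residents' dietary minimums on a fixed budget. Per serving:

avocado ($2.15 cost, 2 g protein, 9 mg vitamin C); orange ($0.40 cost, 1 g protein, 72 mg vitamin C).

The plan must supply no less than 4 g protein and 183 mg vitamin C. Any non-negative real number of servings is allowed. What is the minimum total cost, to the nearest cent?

$1.60

A basic optimal solution has at most two foods positive. Try each food alone and each pair with both targets met exactly.
avocado only: max(4/2, 183/9) = 20.33 servings → $43.72.
orange only: max(4/1, 183/72) = 4 servings → $1.60.
avocado + orange with both tight: 0.7778 servings and 2.444 servings → $2.65.
The minimum over all feasible corners is $1.60.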